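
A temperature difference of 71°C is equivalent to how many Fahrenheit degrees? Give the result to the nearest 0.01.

Only the scale ratio 1.8 matters for a change in temperature.
71 × 1.8 = 127.80.

127.80°F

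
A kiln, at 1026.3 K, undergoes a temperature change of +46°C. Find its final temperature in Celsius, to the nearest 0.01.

Initial temperature in Celsius: 1026.3 - 273.15 = 753.1500°C.
Final Celsius temperature: 753.1500 + 46.0000 = 799.1500°C.

799.15°C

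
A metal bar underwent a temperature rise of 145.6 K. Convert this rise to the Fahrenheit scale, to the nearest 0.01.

262.08°F

Only the scale ratio 1.8 matters for a change in temperature.
145.6 × 1.8 = 262.08.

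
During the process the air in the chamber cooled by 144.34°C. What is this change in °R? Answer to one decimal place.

An interval of 1°C corresponds to 1.8°R.
144.34 × 1.8 = 259.8.

259.8°R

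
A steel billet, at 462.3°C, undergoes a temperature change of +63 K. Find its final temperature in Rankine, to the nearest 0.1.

The 63 K change is an interval; Kelvin and Celsius degrees are the same size, so ΔC = +63°C.
Final Celsius temperature: 462.3000 + 63.0000 = 525.3000°C.
In Rankine: 525.3000 × 1.8 + 491.67 = 1437.2°R.

1437.2°R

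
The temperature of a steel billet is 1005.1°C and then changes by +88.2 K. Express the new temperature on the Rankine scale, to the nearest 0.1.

The 88.2 K change is an interval; Kelvin and Celsius degrees are the same size, so ΔC = +88.2°C.
Final Celsius temperature: 1005.1000 + 88.2000 = 1093.3000°C.
In Rankine: 1093.3000 × 1.8 + 491.67 = 2459.6°R.

2459.6°R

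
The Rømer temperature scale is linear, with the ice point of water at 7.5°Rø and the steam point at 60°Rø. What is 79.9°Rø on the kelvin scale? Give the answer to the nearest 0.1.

411.1 K

Linear interpolation between the fixed points: C = (79.9 - 7.5) × 100 / (60 - 7.5) = 137.9048°C.
Then 137.9048 + 273.15 = 411.1 K.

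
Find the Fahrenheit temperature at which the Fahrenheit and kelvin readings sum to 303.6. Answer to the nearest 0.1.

Let F be the Fahrenheit reading. The kelvin reading is K = 5/9·F + 255.372.
Require F + K = 303.6: (14/9)·F + 255.372 = 303.6.
F = (303.6 - 255.372) / (14/9) = 31.0.

31.0°F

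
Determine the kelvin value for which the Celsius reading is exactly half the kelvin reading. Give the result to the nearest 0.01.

Let K be the kelvin reading. The Celsius reading is C = 1·K - 273.15.
Require C = 0.5·K: 1·K - 273.15 = 0.5·K.
(0.5)·K = 273.15  ⇒  K = 546.30.

546.30 K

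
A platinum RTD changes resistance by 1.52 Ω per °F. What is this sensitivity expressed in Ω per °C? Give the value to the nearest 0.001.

The quantity depends on a temperature interval, so only the ratio of degree sizes applies; the offset between the scales is irrelevant.
A change of 1°C is a change of 1.8°F, so per °C the value is 1.52 × 1.8 = 2.736.

2.736 Ω per °C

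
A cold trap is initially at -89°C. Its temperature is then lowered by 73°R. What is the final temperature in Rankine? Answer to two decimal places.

The 73°R change is an interval, so only the factor 5/9 applies: -73 × 5/9 = -40.5556°C.
Final Celsius temperature: -89.0000 - 40.5556 = -129.5556°C.
In Rankine: -129.5556 × 1.8 + 491.67 = 258.47°R.

258.47°R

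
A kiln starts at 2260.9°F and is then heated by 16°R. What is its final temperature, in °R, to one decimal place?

2736.6°R

Initial temperature in Celsius: (2260.9 - 32) × 5/9 = 1238.2778°C.
The 16°R change is an interval, so only the factor 5/9 applies: +16 × 5/9 = +8.8889°C.
Final Celsius temperature: 1238.2778 + 8.8889 = 1247.1667°C.
In Rankine: 1247.1667 × 1.8 + 491.67 = 2736.6°R.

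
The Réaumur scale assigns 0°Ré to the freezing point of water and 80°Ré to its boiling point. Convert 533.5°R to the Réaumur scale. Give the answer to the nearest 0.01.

18.59°Ré

First in Celsius: (533.5 - 491.67) × 5/9 = 23.2389°C.
Linearly onto the Réaumur scale: 0 + (23.2389 / 100) × (80 - 0) = 18.59°Ré.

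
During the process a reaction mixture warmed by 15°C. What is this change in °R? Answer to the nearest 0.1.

27.0°R

For a temperature interval the offset drops out; only the factor 1.8 applies.
15 × 1.8 = 27.0.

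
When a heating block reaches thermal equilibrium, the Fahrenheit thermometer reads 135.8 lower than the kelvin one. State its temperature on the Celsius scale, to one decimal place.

Let x be the kelvin reading; then the Fahrenheit reading is 1.8·x - 459.67.
(1.8·x - 459.67) - x = -135.8  ⇒  (0.8)·x = 323.87  ⇒  x = 404.8375 K.
In Celsius: 404.8375 - 273.15 = 131.7°C.

131.7°C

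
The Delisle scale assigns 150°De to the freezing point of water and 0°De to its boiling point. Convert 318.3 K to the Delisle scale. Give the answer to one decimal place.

82.3°De

First in Celsius: 318.3 - 273.15 = 45.1500°C.
Linearly onto the Delisle scale: 150 + (45.1500 / 100) × (0 - 150) = 82.3°De.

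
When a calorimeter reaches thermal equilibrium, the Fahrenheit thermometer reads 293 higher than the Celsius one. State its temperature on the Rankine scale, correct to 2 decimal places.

Let x be the Celsius reading; then the Fahrenheit reading is 1.8·x + 32.
(1.8·x + 32) - x = 293  ⇒  (0.8)·x = 261  ⇒  x = 326.2500°C.
In Rankine: 326.2500 × 1.8 + 491.67 = 1078.92°R.

1078.92°R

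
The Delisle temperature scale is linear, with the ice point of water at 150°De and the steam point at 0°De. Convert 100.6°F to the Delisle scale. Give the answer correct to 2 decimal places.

First in Celsius: (100.6 - 32) × 5/9 = 38.1111°C.
Linearly onto the Delisle scale: 150 + (38.1111 / 100) × (0 - 150) = 92.83°De.

92.83°De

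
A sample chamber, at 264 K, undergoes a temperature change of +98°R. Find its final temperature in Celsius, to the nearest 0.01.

Initial temperature in Celsius: 264 - 273.15 = -9.1500°C.
The 98°R change is an interval, so only the factor 5/9 applies: +98 × 5/9 = +54.4444°C.
Final Celsius temperature: -9.1500 + 54.4444 = 45.2944°C.

45.29°C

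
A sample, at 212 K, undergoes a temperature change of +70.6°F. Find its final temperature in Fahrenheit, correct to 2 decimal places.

-7.47°F

Initial temperature in Celsius: 212 - 273.15 = -61.1500°C.
The 70.6°F change is an interval, so only the factor 5/9 applies: +70.6 × 5/9 = +39.2222°C.
Final Celsius temperature: -61.1500 + 39.2222 = -21.9278°C.
In Fahrenheit: -21.9278 × 1.8 + 32 = -7.47°F.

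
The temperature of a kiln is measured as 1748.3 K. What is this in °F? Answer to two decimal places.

2687.27°F

In Celsius: 1748.3 - 273.15 = 1475.1500°C.
In Fahrenheit: 1475.1500 × 1.8 + 32 = 2687.27°F.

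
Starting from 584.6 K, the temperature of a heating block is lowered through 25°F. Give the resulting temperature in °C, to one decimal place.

297.6°C

Initial temperature in Celsius: 584.6 - 273.15 = 311.4500°C.
The 25°F change is an interval, so only the factor 5/9 applies: -25 × 5/9 = -13.8889°C.
Final Celsius temperature: 311.4500 - 13.8889 = 297.5611°C.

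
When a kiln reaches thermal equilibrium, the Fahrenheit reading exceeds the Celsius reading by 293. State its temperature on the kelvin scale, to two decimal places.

Let x be the Celsius reading; then the Fahrenheit reading is 1.8·x + 32.
(1.8·x + 32) - x = 293  ⇒  (0.8)·x = 261  ⇒  x = 326.2500°C.
In kelvin: 326.2500 + 273.15 = 599.40 K.

599.40 K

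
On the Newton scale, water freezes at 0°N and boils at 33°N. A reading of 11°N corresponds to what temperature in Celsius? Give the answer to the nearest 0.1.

Linear interpolation between the fixed points: C = (11 - 0) × 100 / (33 - 0) = 33.3333°C.

33.3°C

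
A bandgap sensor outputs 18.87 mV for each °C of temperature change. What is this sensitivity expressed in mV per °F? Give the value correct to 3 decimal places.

The quantity depends on a temperature interval, so only the ratio of degree sizes applies; the offset between the scales is irrelevant.
A change of 1°F is a change of 5/9°C, so per °F the value is 18.87 × 5/9 = 10.483.

10.483 mV per °F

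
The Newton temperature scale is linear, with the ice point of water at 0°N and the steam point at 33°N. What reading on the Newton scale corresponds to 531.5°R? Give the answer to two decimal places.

7.30°N

First in Celsius: (531.5 - 491.67) × 5/9 = 22.1278°C.
Linearly onto the Newton scale: 0 + (22.1278 / 100) × (33 - 0) = 7.30°N.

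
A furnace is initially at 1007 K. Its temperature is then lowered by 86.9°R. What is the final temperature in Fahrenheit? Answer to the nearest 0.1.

1266.0°F

Initial temperature in Celsius: 1007 - 273.15 = 733.8500°C.
The 86.9°R change is an interval, so only the factor 5/9 applies: -86.9 × 5/9 = -48.2778°C.
Final Celsius temperature: 733.8500 - 48.2778 = 685.5722°C.
In Fahrenheit: 685.5722 × 1.8 + 32 = 1266.0°F.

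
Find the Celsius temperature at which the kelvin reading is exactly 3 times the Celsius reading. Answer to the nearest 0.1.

Let C be the Celsius reading. The kelvin reading is K = 1·C + 273.15.
Require K = 3·C: 1·C + 273.15 = 3·C.
(-2)·C = -273.15  ⇒  C = 136.6.

136.6°C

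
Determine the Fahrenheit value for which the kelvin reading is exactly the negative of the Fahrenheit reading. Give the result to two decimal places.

-164.17°F

Let F be the Fahrenheit reading. The kelvin reading is K = 5/9·F + 255.372.
Require K = -1·F: 5/9·F + 255.372 = -1·F.
(14/9)·F = -255.372  ⇒  F = -164.17.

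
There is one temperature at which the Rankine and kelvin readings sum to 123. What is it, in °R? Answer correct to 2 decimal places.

79.07°R

Let R be the Rankine reading. The kelvin reading is K = 5/9·R.
Require R + K = 123: (14/9)·R = 123.
R = (123) / (14/9) = 79.07.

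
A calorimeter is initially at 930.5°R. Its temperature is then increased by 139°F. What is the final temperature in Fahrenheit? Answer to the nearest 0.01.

609.83°F

Initial temperature in Celsius: (930.5 - 491.67) × 5/9 = 243.7944°C.
The 139°F change is an interval, so only the factor 5/9 applies: +139 × 5/9 = +77.2222°C.
Final Celsius temperature: 243.7944 + 77.2222 = 321.0167°C.
In Fahrenheit: 321.0167 × 1.8 + 32 = 609.83°F.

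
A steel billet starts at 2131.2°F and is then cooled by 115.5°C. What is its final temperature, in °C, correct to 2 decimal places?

Initial temperature in Celsius: (2131.2 - 32) × 5/9 = 1166.2222°C.
Final Celsius temperature: 1166.2222 - 115.5000 = 1050.7222°C.

1050.72°C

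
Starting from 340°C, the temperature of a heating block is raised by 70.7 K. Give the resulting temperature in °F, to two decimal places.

771.26°F

The 70.7 K change is an interval; Kelvin and Celsius degrees are the same size, so ΔC = +70.7°C.
Final Celsius temperature: 340.0000 + 70.7000 = 410.7000°C.
In Fahrenheit: 410.7000 × 1.8 + 32 = 771.26°F.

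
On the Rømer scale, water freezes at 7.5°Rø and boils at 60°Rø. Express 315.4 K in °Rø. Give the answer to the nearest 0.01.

29.68°Rø

First in Celsius: 315.4 - 273.15 = 42.2500°C.
Linearly onto the Rømer scale: 7.5 + (42.2500 / 100) × (60 - 7.5) = 29.68°Rø.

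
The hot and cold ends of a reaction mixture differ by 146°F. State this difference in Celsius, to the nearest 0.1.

Only the scale ratio 5/9 matters for a change in temperature.
146 × 5/9 = 81.1.

81.1°C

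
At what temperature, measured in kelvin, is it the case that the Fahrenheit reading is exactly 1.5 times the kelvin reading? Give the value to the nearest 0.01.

1532.23 K

Let K be the kelvin reading. The Fahrenheit reading is F = 1.8·K - 459.67.
Require F = 1.5·K: 1.8·K - 459.67 = 1.5·K.
(0.3)·K = 459.67  ⇒  K = 1532.23.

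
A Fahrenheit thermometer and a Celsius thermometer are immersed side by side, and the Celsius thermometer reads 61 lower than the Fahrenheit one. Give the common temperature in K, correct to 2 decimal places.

309.40 K

Let x be the Fahrenheit reading; then the Celsius reading is 5/9·x - 17.7778.
(5/9·x - 17.7778) - x = -61  ⇒  (-4/9)·x = -43.2222  ⇒  x = 97.2500°F.
In Celsius: (97.25 - 32) × 5/9 = 36.2500°C.
In kelvin: 36.2500 + 273.15 = 309.40 K.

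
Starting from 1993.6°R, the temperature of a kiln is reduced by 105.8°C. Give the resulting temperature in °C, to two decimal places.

Initial temperature in Celsius: (1993.6 - 491.67) × 5/9 = 834.4056°C.
Final Celsius temperature: 834.4056 - 105.8000 = 728.6056°C.

728.61°C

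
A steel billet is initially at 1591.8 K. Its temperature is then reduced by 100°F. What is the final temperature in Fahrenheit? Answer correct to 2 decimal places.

2305.57°F

Initial temperature in Celsius: 1591.8 - 273.15 = 1318.6500°C.
The 100°F change is an interval, so only the factor 5/9 applies: -100 × 5/9 = -55.5556°C.
Final Celsius temperature: 1318.6500 - 55.5556 = 1263.0944°C.
In Fahrenheit: 1263.0944 × 1.8 + 32 = 2305.57°F.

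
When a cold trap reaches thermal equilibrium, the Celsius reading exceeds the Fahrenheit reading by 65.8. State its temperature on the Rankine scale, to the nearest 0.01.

271.62°R

Let x be the Celsius reading; then the Fahrenheit reading is 1.8·x + 32.
(1.8·x + 32) - x = -65.8  ⇒  (0.8)·x = -97.8  ⇒  x = -122.2500°C.
In Rankine: -122.2500 × 1.8 + 491.67 = 271.62°R.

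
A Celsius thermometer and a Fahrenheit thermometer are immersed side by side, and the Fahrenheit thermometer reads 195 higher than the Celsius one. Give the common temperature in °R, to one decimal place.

Let x be the Celsius reading; then the Fahrenheit reading is 1.8·x + 32.
(1.8·x + 32) - x = 195  ⇒  (0.8)·x = 163  ⇒  x = 203.7500°C.
In Rankine: 203.7500 × 1.8 + 491.67 = 858.4°R.

858.4°R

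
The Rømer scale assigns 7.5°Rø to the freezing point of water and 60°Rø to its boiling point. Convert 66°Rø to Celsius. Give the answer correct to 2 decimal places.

Linear interpolation between the fixed points: C = (66 - 7.5) × 100 / (60 - 7.5) = 111.4286°C.

111.43°C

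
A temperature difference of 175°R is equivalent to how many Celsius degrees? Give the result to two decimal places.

97.22°C

An interval of 1°R corresponds to 5/9°C.
175 × 5/9 = 97.22.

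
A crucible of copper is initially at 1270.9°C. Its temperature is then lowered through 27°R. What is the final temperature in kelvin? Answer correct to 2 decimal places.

The 27°R change is an interval, so only the factor 5/9 applies: -27 × 5/9 = -15.0000°C.
Final Celsius temperature: 1270.9000 - 15.0000 = 1255.9000°C.
In kelvin: 1255.9000 + 273.15 = 1529.05 K.

1529.05 K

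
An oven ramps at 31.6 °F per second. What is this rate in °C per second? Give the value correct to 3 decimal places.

Since only a temperature interval is involved, the additive offset between the scales drops out.
A change of 1°F is a change of 5/9°C, so 31.6 × 5/9 = 17.556.

17.556 °C/second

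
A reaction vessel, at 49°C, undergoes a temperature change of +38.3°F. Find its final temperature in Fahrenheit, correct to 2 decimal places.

The 38.3°F change is an interval, so only the factor 5/9 applies: +38.3 × 5/9 = +21.2778°C.
Final Celsius temperature: 49.0000 + 21.2778 = 70.2778°C.
In Fahrenheit: 70.2778 × 1.8 + 32 = 158.50°F.

158.50°F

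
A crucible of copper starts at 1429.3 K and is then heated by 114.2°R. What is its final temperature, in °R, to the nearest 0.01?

Initial temperature in Celsius: 1429.3 - 273.15 = 1156.1500°C.
The 114.2°R change is an interval, so only the factor 5/9 applies: +114.2 × 5/9 = +63.4444°C.
Final Celsius temperature: 1156.1500 + 63.4444 = 1219.5944°C.
In Rankine: 1219.5944 × 1.8 + 491.67 = 2686.94°R.

2686.94°R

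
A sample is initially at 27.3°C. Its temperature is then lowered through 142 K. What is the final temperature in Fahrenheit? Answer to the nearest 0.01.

-174.46°F

The 142 K change is an interval; Kelvin and Celsius degrees are the same size, so ΔC = -142°C.
Final Celsius temperature: 27.3000 - 142.0000 = -114.7000°C.
In Fahrenheit: -114.7000 × 1.8 + 32 = -174.46°F.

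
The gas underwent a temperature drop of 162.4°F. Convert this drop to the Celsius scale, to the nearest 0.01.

For a temperature interval the offset drops out; only the factor 5/9 applies.
162.4 × 5/9 = 90.22.

90.22°C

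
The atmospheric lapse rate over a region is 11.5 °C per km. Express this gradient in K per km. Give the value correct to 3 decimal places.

The quantity depends on a temperature interval, so only the ratio of degree sizes applies; the offset between the scales is irrelevant.
A change of 1°C is a change of 1 K, so 11.5 × 1 = 11.500.

11.500 K/km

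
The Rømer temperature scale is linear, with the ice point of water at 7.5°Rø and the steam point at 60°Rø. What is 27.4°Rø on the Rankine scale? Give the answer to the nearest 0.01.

559.90°R

Linear interpolation between the fixed points: C = (27.4 - 7.5) × 100 / (60 - 7.5) = 37.9048°C.
Then 37.9048 × 1.8 + 491.67 = 559.90°R.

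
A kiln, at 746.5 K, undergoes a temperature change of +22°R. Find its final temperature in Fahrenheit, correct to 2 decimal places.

906.03°F

Initial temperature in Celsius: 746.5 - 273.15 = 473.3500°C.
The 22°R change is an interval, so only the factor 5/9 applies: +22 × 5/9 = +12.2222°C.
Final Celsius temperature: 473.3500 + 12.2222 = 485.5722°C.
In Fahrenheit: 485.5722 × 1.8 + 32 = 906.03°F.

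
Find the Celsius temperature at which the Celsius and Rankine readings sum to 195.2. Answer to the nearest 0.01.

-105.88°C

Let C be the Celsius reading. The Rankine reading is R = 1.8·C + 491.67.
Require C + R = 195.2: (2.8)·C + 491.67 = 195.2.
C = (195.2 - 491.67) / (2.8) = -105.88.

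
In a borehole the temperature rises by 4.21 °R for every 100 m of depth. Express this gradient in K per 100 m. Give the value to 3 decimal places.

Since only a temperature interval is involved, the additive offset between the scales drops out.
A change of 1°R is a change of 5/9 K, so 4.21 × 5/9 = 2.339.

2.339 K/100 m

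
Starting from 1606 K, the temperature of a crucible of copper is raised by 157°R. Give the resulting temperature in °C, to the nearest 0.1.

Initial temperature in Celsius: 1606 - 273.15 = 1332.8500°C.
The 157°R change is an interval, so only the factor 5/9 applies: +157 × 5/9 = +87.2222°C.
Final Celsius temperature: 1332.8500 + 87.2222 = 1420.0722°C.

1420.1°C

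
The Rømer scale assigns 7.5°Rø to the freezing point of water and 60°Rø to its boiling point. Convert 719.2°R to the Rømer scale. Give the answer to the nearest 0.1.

73.9°Rø

First in Celsius: (719.2 - 491.67) × 5/9 = 126.4056°C.
Linearly onto the Rømer scale: 7.5 + (126.4056 / 100) × (60 - 7.5) = 73.9°Rø.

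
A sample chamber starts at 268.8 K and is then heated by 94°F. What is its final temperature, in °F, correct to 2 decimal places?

Initial temperature in Celsius: 268.8 - 273.15 = -4.3500°C.
The 94°F change is an interval, so only the factor 5/9 applies: +94 × 5/9 = +52.2222°C.
Final Celsius temperature: -4.3500 + 52.2222 = 47.8722°C.
In Fahrenheit: 47.8722 × 1.8 + 32 = 118.17°F.

118.17°F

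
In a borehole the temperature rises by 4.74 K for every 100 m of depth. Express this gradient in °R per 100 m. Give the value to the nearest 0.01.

Since only a temperature interval is involved, the additive offset between the scales drops out.
A change of 1 K is a change of 1.8°R, so 4.74 × 1.8 = 8.53.

8.53 °R/100 m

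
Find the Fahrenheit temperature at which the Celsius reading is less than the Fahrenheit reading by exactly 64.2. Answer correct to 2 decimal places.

104.45°F

Let F be the Fahrenheit reading. The Celsius reading is C = 5/9·F - 17.7778.
Require C - F = -64.2: (-4/9)·F - 17.7778 = -64.2.
F = (-64.2 + 17.7778) / (-4/9) = 104.45.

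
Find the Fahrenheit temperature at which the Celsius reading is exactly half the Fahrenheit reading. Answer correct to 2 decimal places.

Let F be the Fahrenheit reading. The Celsius reading is C = 5/9·F - 17.7778.
Require C = 0.5·F: 5/9·F - 17.7778 = 0.5·F.
(1/18)·F = 17.7778  ⇒  F = 320.00.

320.00°F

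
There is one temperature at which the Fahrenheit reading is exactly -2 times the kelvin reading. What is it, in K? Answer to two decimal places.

120.97 K

Let K be the kelvin reading. The Fahrenheit reading is F = 1.8·K - 459.67.
Require F = -2·K: 1.8·K - 459.67 = -2·K.
(3.8)·K = 459.67  ⇒  K = 120.97.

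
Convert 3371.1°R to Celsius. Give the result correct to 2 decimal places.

1599.68°C

In Celsius: (3371.1 - 491.67) × 5/9 = 1599.6833°C.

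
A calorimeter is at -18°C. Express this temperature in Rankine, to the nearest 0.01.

459.27°R

In Rankine: -18.0000 × 1.8 + 491.67 = 459.27°R.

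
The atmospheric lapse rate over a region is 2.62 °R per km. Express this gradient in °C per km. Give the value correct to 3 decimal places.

Since only a temperature interval is involved, the additive offset between the scales drops out.
A change of 1°R is a change of 5/9°C, so 2.62 × 5/9 = 1.456.

1.456 °C/km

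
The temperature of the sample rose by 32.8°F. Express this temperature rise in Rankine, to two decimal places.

32.80°R

Fahrenheit and Rankine degrees are the same size, so the interval is unchanged: 32.80.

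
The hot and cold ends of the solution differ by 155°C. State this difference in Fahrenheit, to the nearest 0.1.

279.0°F

Only the scale ratio 1.8 matters for a change in temperature.
155 × 1.8 = 279.0.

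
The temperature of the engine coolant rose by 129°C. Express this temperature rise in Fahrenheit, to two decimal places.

232.20°F

Only the scale ratio 1.8 matters for a change in temperature.
129 × 1.8 = 232.20.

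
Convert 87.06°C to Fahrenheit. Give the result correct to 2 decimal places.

188.71°F

In Fahrenheit: 87.0600 × 1.8 + 32 = 188.71°F.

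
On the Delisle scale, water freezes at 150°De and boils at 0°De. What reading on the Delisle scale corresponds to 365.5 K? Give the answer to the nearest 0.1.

11.5°De

First in Celsius: 365.5 - 273.15 = 92.3500°C.
Linearly onto the Delisle scale: 150 + (92.3500 / 100) × (0 - 150) = 11.5°De.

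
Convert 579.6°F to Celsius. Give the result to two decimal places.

304.22°C

In Celsius: (579.6 - 32) × 5/9 = 304.2222°C.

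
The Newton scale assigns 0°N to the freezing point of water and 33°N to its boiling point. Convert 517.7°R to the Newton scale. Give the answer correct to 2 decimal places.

First in Celsius: (517.7 - 491.67) × 5/9 = 14.4611°C.
Linearly onto the Newton scale: 0 + (14.4611 / 100) × (33 - 0) = 4.77°N.

4.77°N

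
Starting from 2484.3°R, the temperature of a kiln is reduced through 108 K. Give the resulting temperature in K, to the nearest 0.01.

1272.17 K

Initial temperature in Celsius: (2484.3 - 491.67) × 5/9 = 1107.0167°C.
The 108 K change is an interval; Kelvin and Celsius degrees are the same size, so ΔC = -108°C.
Final Celsius temperature: 1107.0167 - 108.0000 = 999.0167°C.
In kelvin: 999.0167 + 273.15 = 1272.17 K.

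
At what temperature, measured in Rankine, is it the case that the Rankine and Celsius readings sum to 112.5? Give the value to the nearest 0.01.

Let R be the Rankine reading. The Celsius reading is C = 5/9·R - 273.15.
Require R + C = 112.5: (14/9)·R - 273.15 = 112.5.
R = (112.5 + 273.15) / (14/9) = 247.92.

247.92°R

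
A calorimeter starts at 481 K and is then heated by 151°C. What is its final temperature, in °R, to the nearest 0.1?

Initial temperature in Celsius: 481 - 273.15 = 207.8500°C.
Final Celsius temperature: 207.8500 + 151.0000 = 358.8500°C.
In Rankine: 358.8500 × 1.8 + 491.67 = 1137.6°R.

1137.6°R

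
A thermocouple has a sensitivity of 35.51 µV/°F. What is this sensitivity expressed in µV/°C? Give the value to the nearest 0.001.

Since only a temperature interval is involved, the additive offset between the scales drops out.
A change of 1°C is a change of 1.8°F, so per °C the value is 35.51 × 1.8 = 63.918.

63.918 µV/°C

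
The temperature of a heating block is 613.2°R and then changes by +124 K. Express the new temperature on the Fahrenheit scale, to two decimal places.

Initial temperature in Celsius: (613.2 - 491.67) × 5/9 = 67.5167°C.
The 124 K change is an interval; Kelvin and Celsius degrees are the same size, so ΔC = +124°C.
Final Celsius temperature: 67.5167 + 124.0000 = 191.5167°C.
In Fahrenheit: 191.5167 × 1.8 + 32 = 376.73°F.

376.73°F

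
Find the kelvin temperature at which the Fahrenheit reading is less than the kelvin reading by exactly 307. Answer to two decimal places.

Let K be the kelvin reading. The Fahrenheit reading is F = 1.8·K - 459.67.
Require F - K = -307: (0.8)·K - 459.67 = -307.
K = (-307 + 459.67) / (0.8) = 190.84.

190.84 K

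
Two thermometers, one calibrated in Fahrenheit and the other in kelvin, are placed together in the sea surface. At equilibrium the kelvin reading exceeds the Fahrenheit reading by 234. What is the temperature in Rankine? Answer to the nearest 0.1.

Let x be the Fahrenheit reading; then the kelvin reading is 5/9·x + 255.372.
(5/9·x + 255.372) - x = 234  ⇒  (-4/9)·x = -21.3722  ⇒  x = 48.0875°F.
In Celsius: (48.0875 - 32) × 5/9 = 8.9375°C.
In Rankine: 8.9375 × 1.8 + 491.67 = 507.8°R.

507.8°R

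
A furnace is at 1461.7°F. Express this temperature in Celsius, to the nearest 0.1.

In Celsius: (1461.7 - 32) × 5/9 = 794.2778°C.

794.3°C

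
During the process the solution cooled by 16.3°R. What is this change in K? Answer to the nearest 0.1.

An interval of 1°R corresponds to 5/9 K.
16.3 × 5/9 = 9.1.

9.1 K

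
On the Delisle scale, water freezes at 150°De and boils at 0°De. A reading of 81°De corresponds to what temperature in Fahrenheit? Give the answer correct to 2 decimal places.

Linear interpolation between the fixed points: C = (81 - 150) × 100 / (0 - 150) = 46.0000°C.
Then 46.0000 × 1.8 + 32 = 114.80°F.

114.80°F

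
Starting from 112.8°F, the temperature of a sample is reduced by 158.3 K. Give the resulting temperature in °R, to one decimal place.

Initial temperature in Celsius: (112.8 - 32) × 5/9 = 44.8889°C.
The 158.3 K change is an interval; Kelvin and Celsius degrees are the same size, so ΔC = -158.3°C.
Final Celsius temperature: 44.8889 - 158.3000 = -113.4111°C.
In Rankine: -113.4111 × 1.8 + 491.67 = 287.5°R.

287.5°R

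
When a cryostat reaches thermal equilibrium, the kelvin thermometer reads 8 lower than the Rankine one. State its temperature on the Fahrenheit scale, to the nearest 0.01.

-441.67°F

Let x be the Rankine reading; then the kelvin reading is 5/9·x.
(5/9·x) - x = -8  ⇒  (-4/9)·x = -8  ⇒  x = 18.0000°R.
In Celsius: (18 - 491.67) × 5/9 = -263.1500°C.
In Fahrenheit: -263.1500 × 1.8 + 32 = -441.67°F.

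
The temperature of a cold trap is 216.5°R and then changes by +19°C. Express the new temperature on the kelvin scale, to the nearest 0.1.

Initial temperature in Celsius: (216.5 - 491.67) × 5/9 = -152.8722°C.
Final Celsius temperature: -152.8722 + 19.0000 = -133.8722°C.
In kelvin: -133.8722 + 273.15 = 139.3 K.

139.3 K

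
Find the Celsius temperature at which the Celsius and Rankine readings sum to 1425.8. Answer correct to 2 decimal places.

333.62°C

Let C be the Celsius reading. The Rankine reading is R = 1.8·C + 491.67.
Require C + R = 1425.8: (2.8)·C + 491.67 = 1425.8.
C = (1425.8 - 491.67) / (2.8) = 333.62.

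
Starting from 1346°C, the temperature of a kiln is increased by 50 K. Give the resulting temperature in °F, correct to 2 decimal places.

The 50 K change is an interval; Kelvin and Celsius degrees are the same size, so ΔC = +50°C.
Final Celsius temperature: 1346.0000 + 50.0000 = 1396.0000°C.
In Fahrenheit: 1396.0000 × 1.8 + 32 = 2544.80°F.

2544.80°F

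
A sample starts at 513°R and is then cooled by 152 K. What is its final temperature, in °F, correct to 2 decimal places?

-220.27°F

Initial temperature in Celsius: (513 - 491.67) × 5/9 = 11.8500°C.
The 152 K change is an interval; Kelvin and Celsius degrees are the same size, so ΔC = -152°C.
Final Celsius temperature: 11.8500 - 152.0000 = -140.1500°C.
In Fahrenheit: -140.1500 × 1.8 + 32 = -220.27°F.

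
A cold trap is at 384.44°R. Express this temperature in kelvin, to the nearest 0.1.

In Celsius: (384.44 - 491.67) × 5/9 = -59.5722°C.
In kelvin: -59.5722 + 273.15 = 213.6 K.

213.6 K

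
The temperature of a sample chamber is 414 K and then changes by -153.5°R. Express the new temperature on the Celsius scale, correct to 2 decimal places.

55.57°C

Initial temperature in Celsius: 414 - 273.15 = 140.8500°C.
The 153.5°R change is an interval, so only the factor 5/9 applies: -153.5 × 5/9 = -85.2778°C.
Final Celsius temperature: 140.8500 - 85.2778 = 55.5722°C.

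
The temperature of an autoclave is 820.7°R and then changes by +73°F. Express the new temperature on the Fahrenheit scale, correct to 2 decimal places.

434.03°F

Initial temperature in Celsius: (820.7 - 491.67) × 5/9 = 182.7944°C.
The 73°F change is an interval, so only the factor 5/9 applies: +73 × 5/9 = +40.5556°C.
Final Celsius temperature: 182.7944 + 40.5556 = 223.3500°C.
In Fahrenheit: 223.3500 × 1.8 + 32 = 434.03°F.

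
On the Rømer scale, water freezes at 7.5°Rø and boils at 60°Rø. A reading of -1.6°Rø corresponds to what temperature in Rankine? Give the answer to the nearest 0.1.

460.5°R

Linear interpolation between the fixed points: C = (-1.6 - 7.5) × 100 / (60 - 7.5) = -17.3333°C.
Then -17.3333 × 1.8 + 491.67 = 460.5°R.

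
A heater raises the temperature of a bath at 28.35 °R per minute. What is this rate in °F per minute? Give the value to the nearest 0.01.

Since only a temperature interval is involved, the additive offset between the scales drops out.
A change of 1°R is a change of 1°F, so 28.35 × 1 = 28.35.

28.35 °F/minute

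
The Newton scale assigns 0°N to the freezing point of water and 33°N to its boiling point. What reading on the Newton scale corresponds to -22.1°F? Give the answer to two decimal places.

First in Celsius: (-22.1 - 32) × 5/9 = -30.0556°C.
Linearly onto the Newton scale: 0 + (-30.0556 / 100) × (33 - 0) = -9.92°N.

-9.92°N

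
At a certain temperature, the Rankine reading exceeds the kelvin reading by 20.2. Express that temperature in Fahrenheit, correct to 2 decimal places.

-414.22°F

Let x be the kelvin reading; then the Rankine reading is 1.8·x.
(1.8·x) - x = 20.2  ⇒  (0.8)·x = 20.2  ⇒  x = 25.2500 K.
In Celsius: 25.25 - 273.15 = -247.9000°C.
In Fahrenheit: -247.9000 × 1.8 + 32 = -414.22°F.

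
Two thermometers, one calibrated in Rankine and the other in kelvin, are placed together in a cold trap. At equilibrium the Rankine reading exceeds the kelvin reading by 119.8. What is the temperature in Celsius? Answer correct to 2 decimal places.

Let x be the Rankine reading; then the kelvin reading is 5/9·x.
(5/9·x) - x = -119.8  ⇒  (-4/9)·x = -119.8  ⇒  x = 269.5500°R.
In Celsius: (269.55 - 491.67) × 5/9 = -123.40°C.

-123.40°C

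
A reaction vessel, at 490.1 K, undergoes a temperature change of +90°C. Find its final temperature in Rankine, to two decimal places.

1044.18°R

Initial temperature in Celsius: 490.1 - 273.15 = 216.9500°C.
Final Celsius temperature: 216.9500 + 90.0000 = 306.9500°C.
In Rankine: 306.9500 × 1.8 + 491.67 = 1044.18°R.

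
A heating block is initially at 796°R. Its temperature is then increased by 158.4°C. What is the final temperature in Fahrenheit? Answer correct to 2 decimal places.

Initial temperature in Celsius: (796 - 491.67) × 5/9 = 169.0722°C.
Final Celsius temperature: 169.0722 + 158.4000 = 327.4722°C.
In Fahrenheit: 327.4722 × 1.8 + 32 = 621.45°F.

621.45°F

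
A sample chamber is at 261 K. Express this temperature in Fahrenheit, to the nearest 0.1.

In Celsius: 261 - 273.15 = -12.1500°C.
In Fahrenheit: -12.1500 × 1.8 + 32 = 10.1°F.

10.1°F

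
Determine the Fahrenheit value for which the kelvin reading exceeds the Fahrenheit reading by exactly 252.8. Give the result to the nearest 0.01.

5.79°F

Let F be the Fahrenheit reading. The kelvin reading is K = 5/9·F + 255.372.
Require K - F = 252.8: (-4/9)·F + 255.372 = 252.8.
F = (252.8 - 255.372) / (-4/9) = 5.79.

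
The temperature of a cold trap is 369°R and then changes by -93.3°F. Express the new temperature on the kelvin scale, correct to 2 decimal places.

Initial temperature in Celsius: (369 - 491.67) × 5/9 = -68.1500°C.
The 93.3°F change is an interval, so only the factor 5/9 applies: -93.3 × 5/9 = -51.8333°C.
Final Celsius temperature: -68.1500 - 51.8333 = -119.9833°C.
In kelvin: -119.9833 + 273.15 = 153.17 K.

153.17 K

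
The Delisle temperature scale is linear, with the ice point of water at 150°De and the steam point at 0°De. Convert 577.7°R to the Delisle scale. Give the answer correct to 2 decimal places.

First in Celsius: (577.7 - 491.67) × 5/9 = 47.7944°C.
Linearly onto the Delisle scale: 150 + (47.7944 / 100) × (0 - 150) = 78.31°De.

78.31°De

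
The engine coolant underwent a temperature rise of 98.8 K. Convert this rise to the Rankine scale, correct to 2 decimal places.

177.84°R

An interval of 1 K corresponds to 1.8°R.
98.8 × 1.8 = 177.84.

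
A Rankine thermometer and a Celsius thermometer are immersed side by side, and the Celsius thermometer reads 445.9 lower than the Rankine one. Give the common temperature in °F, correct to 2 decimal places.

-70.98°F

Let x be the Rankine reading; then the Celsius reading is 5/9·x - 273.15.
(5/9·x - 273.15) - x = -445.9  ⇒  (-4/9)·x = -172.75  ⇒  x = 388.6875°R.
In Celsius: (388.6875 - 491.67) × 5/9 = -57.2125°C.
In Fahrenheit: -57.2125 × 1.8 + 32 = -70.98°F.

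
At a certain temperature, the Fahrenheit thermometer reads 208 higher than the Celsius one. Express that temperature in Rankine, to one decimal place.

887.7°R

Let x be the Celsius reading; then the Fahrenheit reading is 1.8·x + 32.
(1.8·x + 32) - x = 208  ⇒  (0.8)·x = 176  ⇒  x = 220.0000°C.
In Rankine: 220.0000 × 1.8 + 491.67 = 887.7°R.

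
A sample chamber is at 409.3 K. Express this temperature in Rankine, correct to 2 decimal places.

In Celsius: 409.3 - 273.15 = 136.1500°C.
In Rankine: 136.1500 × 1.8 + 491.67 = 736.74°R.

736.74°R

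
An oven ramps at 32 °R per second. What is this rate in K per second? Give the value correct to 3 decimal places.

Since only a temperature interval is involved, the additive offset between the scales drops out.
A change of 1°R is a change of 5/9 K, so 32 × 5/9 = 17.778.

17.778 K/second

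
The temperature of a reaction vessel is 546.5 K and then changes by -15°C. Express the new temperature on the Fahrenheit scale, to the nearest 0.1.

Initial temperature in Celsius: 546.5 - 273.15 = 273.3500°C.
Final Celsius temperature: 273.3500 - 15.0000 = 258.3500°C.
In Fahrenheit: 258.3500 × 1.8 + 32 = 497.0°F.

497.0°F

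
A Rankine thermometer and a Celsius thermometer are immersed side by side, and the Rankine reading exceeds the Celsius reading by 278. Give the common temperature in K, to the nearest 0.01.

6.06 K

Let x be the Rankine reading; then the Celsius reading is 5/9·x - 273.15.
(5/9·x - 273.15) - x = -278  ⇒  (-4/9)·x = -4.85  ⇒  x = 10.9125°R.
In Celsius: (10.9125 - 491.67) × 5/9 = -267.0875°C.
In kelvin: -267.0875 + 273.15 = 6.06 K.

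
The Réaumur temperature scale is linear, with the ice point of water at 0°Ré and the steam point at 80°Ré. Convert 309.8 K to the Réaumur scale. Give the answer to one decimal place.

First in Celsius: 309.8 - 273.15 = 36.6500°C.
Linearly onto the Réaumur scale: 0 + (36.6500 / 100) × (80 - 0) = 29.3°Ré.

29.3°Ré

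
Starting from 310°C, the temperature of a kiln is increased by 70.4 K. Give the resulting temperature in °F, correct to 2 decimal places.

The 70.4 K change is an interval; Kelvin and Celsius degrees are the same size, so ΔC = +70.4°C.
Final Celsius temperature: 310.0000 + 70.4000 = 380.4000°C.
In Fahrenheit: 380.4000 × 1.8 + 32 = 716.72°F.

716.72°F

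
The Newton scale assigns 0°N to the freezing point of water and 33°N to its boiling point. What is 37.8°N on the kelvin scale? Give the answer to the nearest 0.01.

Linear interpolation between the fixed points: C = (37.8 - 0) × 100 / (33 - 0) = 114.5455°C.
Then 114.5455 + 273.15 = 387.70 K.

387.70 K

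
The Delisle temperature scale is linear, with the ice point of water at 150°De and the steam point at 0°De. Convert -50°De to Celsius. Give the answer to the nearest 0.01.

133.33°C

Linear interpolation between the fixed points: C = (-50 - 150) × 100 / (0 - 150) = 133.3333°C.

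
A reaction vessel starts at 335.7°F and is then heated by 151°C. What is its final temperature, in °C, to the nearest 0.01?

Initial temperature in Celsius: (335.7 - 32) × 5/9 = 168.7222°C.
Final Celsius temperature: 168.7222 + 151.0000 = 319.7222°C.

319.72°C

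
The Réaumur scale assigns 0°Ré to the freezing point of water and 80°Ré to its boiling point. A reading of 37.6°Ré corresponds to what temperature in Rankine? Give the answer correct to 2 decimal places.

576.27°R

Linear interpolation between the fixed points: C = (37.6 - 0) × 100 / (80 - 0) = 47.0000°C.
Then 47.0000 × 1.8 + 491.67 = 576.27°R.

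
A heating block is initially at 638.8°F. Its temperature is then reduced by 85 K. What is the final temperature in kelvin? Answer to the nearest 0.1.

Initial temperature in Celsius: (638.8 - 32) × 5/9 = 337.1111°C.
The 85 K change is an interval; Kelvin and Celsius degrees are the same size, so ΔC = -85°C.
Final Celsius temperature: 337.1111 - 85.0000 = 252.1111°C.
In kelvin: 252.1111 + 273.15 = 525.3 K.

525.3 K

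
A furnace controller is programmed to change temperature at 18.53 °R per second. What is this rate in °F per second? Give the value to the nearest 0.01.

Since only a temperature interval is involved, the additive offset between the scales drops out.
A change of 1°R is a change of 1°F, so 18.53 × 1 = 18.53.

18.53 °F/second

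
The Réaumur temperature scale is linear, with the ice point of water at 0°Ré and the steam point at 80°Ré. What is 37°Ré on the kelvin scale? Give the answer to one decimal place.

319.4 K

Linear interpolation between the fixed points: C = (37 - 0) × 100 / (80 - 0) = 46.2500°C.
Then 46.2500 + 273.15 = 319.4 K.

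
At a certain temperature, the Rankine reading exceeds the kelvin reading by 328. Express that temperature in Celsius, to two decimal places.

136.85°C

Let x be the kelvin reading; then the Rankine reading is 1.8·x.
(1.8·x) - x = 328  ⇒  (0.8)·x = 328  ⇒  x = 410.0000 K.
In Celsius: 410 - 273.15 = 136.85°C.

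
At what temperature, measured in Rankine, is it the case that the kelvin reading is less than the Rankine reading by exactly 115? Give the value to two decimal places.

Let R be the Rankine reading. The kelvin reading is K = 5/9·R.
Require K - R = -115: (-4/9)·R = -115.
R = (-115) / (-4/9) = 258.75.

258.75°R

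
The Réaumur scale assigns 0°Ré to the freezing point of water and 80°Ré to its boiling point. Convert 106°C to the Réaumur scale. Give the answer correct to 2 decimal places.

Linearly onto the Réaumur scale: 0 + (106.0000 / 100) × (80 - 0) = 84.80°Ré.

84.80°Ré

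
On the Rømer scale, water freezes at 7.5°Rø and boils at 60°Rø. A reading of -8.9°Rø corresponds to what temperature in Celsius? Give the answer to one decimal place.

Linear interpolation between the fixed points: C = (-8.9 - 7.5) × 100 / (60 - 7.5) = -31.2381°C.

-31.2°C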